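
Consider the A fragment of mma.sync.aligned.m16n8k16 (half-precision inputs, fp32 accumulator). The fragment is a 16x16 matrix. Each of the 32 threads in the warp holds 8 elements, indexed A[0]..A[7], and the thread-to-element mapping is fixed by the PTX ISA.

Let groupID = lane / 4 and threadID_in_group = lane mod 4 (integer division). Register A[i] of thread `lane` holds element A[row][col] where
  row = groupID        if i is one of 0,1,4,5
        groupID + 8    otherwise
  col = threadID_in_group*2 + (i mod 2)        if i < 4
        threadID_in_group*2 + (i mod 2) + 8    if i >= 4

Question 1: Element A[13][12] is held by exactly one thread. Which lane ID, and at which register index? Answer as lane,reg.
r:13=>grp=5,rB=1  c:12=>cB=1,tig=2,lo=0
L=5*4+2=22  i=1*4+1*2+0=6

22,6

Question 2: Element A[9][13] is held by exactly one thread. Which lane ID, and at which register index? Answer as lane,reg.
6,7

r=9->g=1,rb=1  c=13->cb=1,t=2,b0=1
L=1*4+2=6  i=1*4+1*2+1=7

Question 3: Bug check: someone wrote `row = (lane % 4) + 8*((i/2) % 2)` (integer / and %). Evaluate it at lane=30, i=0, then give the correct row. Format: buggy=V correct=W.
buggy=2 correct=7

`(lane % 4) + 8*((i/2) % 2)`[30,0]=>2
lane 30: grp=7 (30/4), tig=2 (30%4)
i=0: r=7+0=7, c=2*2+0+0=4
row: 2 vs 7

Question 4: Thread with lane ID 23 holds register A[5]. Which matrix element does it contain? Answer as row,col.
lane 23: grp=5 (23/4), tig=3 (23%4)
i=5: r=5+0=5, c=3*2+1+8=15

5,15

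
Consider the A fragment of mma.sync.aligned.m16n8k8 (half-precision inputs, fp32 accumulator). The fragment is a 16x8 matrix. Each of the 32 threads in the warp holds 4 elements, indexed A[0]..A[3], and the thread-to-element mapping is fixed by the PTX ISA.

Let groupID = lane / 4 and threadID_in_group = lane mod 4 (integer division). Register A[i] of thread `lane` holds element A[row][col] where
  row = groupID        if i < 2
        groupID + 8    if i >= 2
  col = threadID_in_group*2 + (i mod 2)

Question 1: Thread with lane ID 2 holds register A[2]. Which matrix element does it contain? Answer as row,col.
8,4

L=2→G=2>>2=0, T=2&3=2
[2]→row 0+8=8  col 2·2+0=4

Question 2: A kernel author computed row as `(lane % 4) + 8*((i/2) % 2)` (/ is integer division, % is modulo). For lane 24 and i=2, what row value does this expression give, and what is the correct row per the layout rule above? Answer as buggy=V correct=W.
buggy=8 correct=14

`(lane % 4) + 8*((i/2) % 2)`[24,2]⇒8
lane 24⇒24/4=6, 24 mod 4=0
i=2  r:6+8⇒14  c:2·0+0⇒0
row: 8 vs 14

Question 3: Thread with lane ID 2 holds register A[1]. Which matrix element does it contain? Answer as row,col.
0,5

lane 2: g=0 (2/4), t=2 (2%4)
i=1: r=0+0=0, c=2*2+1=5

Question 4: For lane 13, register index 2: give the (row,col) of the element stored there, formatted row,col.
11,2

lane 13=>13/4=3, 13 mod 4=1
i=2  r:3+8=>11  c:2·1+0=>2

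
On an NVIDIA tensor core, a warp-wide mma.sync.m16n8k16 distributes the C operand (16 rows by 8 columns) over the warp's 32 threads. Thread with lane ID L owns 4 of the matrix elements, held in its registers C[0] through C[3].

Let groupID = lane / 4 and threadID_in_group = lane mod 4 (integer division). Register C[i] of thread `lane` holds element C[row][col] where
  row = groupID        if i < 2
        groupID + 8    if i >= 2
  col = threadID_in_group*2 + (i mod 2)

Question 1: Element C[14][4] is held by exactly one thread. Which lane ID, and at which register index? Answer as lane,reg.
26,2

r:14=>grp=6,rB=1  c:4=>tig=2,lo=0
L=6*4+2=26  i=1*2+0=2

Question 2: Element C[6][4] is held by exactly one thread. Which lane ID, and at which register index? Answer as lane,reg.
r=6→G=6,rhi=0  c=4→T=2,p=0
L=6*4+2=26  i=0*2+0=0

26,0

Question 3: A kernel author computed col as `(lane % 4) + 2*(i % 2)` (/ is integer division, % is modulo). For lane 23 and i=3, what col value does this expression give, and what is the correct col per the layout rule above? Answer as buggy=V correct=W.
buggy=5 correct=7

`(lane % 4) + 2*(i % 2)`[23,3]→5
L=23→G=23>>2=5, T=23&3=3
[3]→row 5+8=13  col 3·2+1=7
col: 5 vs 7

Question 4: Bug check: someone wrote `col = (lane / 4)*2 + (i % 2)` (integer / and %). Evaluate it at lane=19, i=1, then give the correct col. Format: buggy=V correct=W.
buggy=9 correct=7

`(lane / 4)*2 + (i % 2)`[19,1]->9
lane 19: gid=4 (19/4), tid=3 (19%4)
i=1: r=4+0=4, c=3*2+1=7
col: 9 vs 7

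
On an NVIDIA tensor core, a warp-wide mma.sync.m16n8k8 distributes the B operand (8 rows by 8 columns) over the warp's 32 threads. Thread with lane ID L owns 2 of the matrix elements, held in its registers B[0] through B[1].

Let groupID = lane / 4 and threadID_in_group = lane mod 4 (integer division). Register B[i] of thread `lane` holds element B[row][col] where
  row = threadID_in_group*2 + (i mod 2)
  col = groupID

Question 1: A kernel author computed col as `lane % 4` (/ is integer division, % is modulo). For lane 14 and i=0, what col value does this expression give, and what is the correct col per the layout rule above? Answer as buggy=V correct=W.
buggy=2 correct=3

`lane % 4`[14,0]->2
L=14->g=14>>2=3, t=14&3=2
[0]->row 2·2+0=4  col g=3
col: 2 vs 3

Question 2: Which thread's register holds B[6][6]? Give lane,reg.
c=6->g=6  r=6->t=3,b0=0
L=6*4+3=27  i=0=0

27,0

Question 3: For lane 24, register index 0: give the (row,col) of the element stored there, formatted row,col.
lane 24->24/4=6, 24 mod 4=0
i=0  r:2·0+0->0  c:6

0,6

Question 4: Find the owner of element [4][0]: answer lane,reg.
2,0

c: 0->gid=0  r: 4->tid=2,i&1=0
L=0*4+2=2  i=0=0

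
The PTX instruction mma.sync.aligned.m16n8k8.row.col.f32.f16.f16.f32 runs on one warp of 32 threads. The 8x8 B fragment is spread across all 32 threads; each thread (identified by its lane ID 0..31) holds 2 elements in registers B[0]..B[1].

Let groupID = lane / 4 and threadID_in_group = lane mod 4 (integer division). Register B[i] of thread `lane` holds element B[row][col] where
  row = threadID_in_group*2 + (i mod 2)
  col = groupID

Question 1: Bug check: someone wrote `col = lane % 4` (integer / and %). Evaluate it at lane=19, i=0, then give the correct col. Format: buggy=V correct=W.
`lane % 4`[19,0]⇒3
lane 19⇒19/4=4, 19 mod 4=3
i=0  r:2·3+0⇒6  c:4
col: 3 vs 4

buggy=3 correct=4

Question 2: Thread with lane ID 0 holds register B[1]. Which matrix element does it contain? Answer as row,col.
lane 0: gr=0 (0/4), th=0 (0%4)
i=1: r=0*2+1=1, c=gr=0

1,0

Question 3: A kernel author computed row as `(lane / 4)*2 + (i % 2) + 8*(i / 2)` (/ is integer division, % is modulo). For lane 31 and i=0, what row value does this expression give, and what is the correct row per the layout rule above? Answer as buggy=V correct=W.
buggy=14 correct=6

`(lane / 4)*2 + (i % 2) + 8*(i / 2)`[31,0]=>14
lane 31: grp=7 (31/4), tig=3 (31%4)
i=0: r=3*2+0=6, c=grp=7
row: 14 vs 6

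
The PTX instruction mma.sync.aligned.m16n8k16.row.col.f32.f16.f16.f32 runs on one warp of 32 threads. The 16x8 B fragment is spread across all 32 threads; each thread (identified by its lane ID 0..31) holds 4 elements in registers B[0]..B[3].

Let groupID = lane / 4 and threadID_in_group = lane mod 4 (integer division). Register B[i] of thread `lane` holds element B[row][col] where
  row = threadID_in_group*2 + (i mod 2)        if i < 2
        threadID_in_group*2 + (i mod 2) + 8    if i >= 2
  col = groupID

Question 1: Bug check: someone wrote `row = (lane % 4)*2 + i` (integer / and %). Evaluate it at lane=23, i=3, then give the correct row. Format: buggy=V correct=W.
buggy=9 correct=15

`(lane % 4)*2 + i`[23,3]->9
lane 23->23/4=5, 23 mod 4=3
i=3  r:2·3+1+8->15  c:5
row: 9 vs 15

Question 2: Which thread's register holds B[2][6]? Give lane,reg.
25,0

c=6→G=6  r=2→rhi=0,T=1,p=0
L=6*4+1=25  i=0*2+0=0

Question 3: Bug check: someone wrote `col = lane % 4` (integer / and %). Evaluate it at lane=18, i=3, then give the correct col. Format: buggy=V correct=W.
`lane % 4`[18,3]=>2
L=18=>grp=18>>2=4, tig=18&3=2
[3]=>row 2·2+1+8=13  col grp=4
col: 2 vs 4

buggy=2 correct=4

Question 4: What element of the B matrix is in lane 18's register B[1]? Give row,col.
L=18→G=18>>2=4, T=18&3=2
[1]→row 2·2+1+0=5  col G=4

5,4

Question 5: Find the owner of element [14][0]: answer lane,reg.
c=0→G=0  r=14→rhi=1,T=3,p=0
L=0*4+3=3  i=1*2+0=2

3,2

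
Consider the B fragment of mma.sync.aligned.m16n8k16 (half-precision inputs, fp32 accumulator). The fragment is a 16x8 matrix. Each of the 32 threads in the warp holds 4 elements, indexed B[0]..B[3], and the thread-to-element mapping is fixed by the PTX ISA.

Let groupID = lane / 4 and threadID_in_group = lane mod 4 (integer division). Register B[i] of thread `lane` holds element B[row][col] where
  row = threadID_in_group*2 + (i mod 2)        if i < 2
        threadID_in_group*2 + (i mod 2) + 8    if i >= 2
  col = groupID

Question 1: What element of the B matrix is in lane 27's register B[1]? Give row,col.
27: grp=6,tig=3
[1] (3*2+1+0,6) = (7,6)

7,6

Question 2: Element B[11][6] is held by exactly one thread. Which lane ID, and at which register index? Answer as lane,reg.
25,3

c=6→G=6  r=11→rhi=1,T=1,p=1
L=6*4+1=25  i=1*2+1=3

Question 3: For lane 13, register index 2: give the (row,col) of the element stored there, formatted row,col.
10,3

13: gid=3,tid=1
[2] (1*2+0+8,3) = (10,3)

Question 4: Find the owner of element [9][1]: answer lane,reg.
c=1⇒gr=1  r=9⇒Rb=1,th=0,odd=1
L=1*4+0=4  i=1*2+1=3

4,3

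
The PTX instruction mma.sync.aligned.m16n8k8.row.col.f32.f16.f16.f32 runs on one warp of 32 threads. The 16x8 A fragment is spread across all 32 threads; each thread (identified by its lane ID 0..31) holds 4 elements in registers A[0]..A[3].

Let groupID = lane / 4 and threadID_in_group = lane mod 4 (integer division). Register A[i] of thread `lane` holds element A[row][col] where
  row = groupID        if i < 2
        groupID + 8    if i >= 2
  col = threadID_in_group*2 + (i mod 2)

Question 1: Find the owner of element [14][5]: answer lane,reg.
r=14->g=6,rb=1  c=5->t=2,b0=1
L=6*4+2=26  i=1*2+1=3

26,3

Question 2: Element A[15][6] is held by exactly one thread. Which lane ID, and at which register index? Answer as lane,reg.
r:15=>grp=7,rB=1  c:6=>tig=3,lo=0
L=7*4+3=31  i=1*2+0=2

31,2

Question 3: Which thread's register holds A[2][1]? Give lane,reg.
r=2→G=2,rhi=0  c=1→T=0,p=1
L=2*4+0=8  i=0*2+1=1

8,1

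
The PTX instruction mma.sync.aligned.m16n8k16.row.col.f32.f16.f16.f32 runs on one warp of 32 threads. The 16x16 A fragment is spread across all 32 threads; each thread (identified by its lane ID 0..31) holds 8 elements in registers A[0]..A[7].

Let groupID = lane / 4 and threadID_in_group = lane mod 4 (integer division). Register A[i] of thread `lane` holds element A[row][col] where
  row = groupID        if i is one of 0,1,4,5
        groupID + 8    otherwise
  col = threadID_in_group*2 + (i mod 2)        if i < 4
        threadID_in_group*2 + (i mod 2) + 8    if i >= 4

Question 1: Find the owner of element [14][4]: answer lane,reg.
26,2

r=14->g=6,rb=1  c=4->cb=0,t=2,b0=0
L=6*4+2=26  i=0*4+1*2+0=2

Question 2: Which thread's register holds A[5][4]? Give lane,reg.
r=5->g=5,rb=0  c=4->cb=0,t=2,b0=0
L=5*4+2=22  i=0*4+0*2+0=0

22,0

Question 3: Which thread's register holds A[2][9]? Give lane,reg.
8,5

r:2=>grp=2,rB=0  c:9=>cB=1,tig=0,lo=1
L=2*4+0=8  i=1*4+0*2+1=5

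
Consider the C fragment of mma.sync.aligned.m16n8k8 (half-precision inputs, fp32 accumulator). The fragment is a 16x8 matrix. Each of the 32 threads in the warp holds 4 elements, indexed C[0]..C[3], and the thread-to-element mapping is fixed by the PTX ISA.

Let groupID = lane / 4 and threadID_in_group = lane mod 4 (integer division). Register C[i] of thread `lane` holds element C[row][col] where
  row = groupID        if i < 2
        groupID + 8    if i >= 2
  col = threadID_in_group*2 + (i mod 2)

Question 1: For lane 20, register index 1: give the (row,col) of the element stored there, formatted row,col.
5,1

20: grp=5,tig=0
[1] (5+0,0*2+1) = (5,1)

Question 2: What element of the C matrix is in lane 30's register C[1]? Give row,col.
7,5

lane 30⇒30/4=7, 30 mod 4=2
i=1  r:7+0⇒7  c:2·2+1⇒5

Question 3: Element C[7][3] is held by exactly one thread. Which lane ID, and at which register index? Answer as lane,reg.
r=7->g=7,rb=0  c=3->t=1,b0=1
L=7*4+1=29  i=0*2+1=1

29,1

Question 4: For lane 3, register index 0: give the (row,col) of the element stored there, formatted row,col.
lane 3->3/4=0, 3 mod 4=3
i=0  r:0+0->0  c:2·3+0->6

0,6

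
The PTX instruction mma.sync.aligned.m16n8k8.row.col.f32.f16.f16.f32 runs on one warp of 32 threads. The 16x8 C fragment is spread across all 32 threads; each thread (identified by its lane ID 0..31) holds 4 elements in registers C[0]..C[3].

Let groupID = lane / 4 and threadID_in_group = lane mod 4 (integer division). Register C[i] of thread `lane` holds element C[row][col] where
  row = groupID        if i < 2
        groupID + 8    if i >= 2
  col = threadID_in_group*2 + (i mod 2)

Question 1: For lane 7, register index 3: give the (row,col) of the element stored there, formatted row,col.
9,7

lane 7=>7/4=1, 7 mod 4=3
i=3  r:1+8=>9  c:2·3+1=>7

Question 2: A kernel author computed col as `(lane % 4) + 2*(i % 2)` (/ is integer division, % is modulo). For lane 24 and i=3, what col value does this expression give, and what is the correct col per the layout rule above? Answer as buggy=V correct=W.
`(lane % 4) + 2*(i % 2)`[24,3]→2
24: G=6,T=0
[3] (6+8,0*2+1) = (14,1)
col: 2 vs 1

buggy=2 correct=1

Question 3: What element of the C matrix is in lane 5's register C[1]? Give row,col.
1,3

5: G=1,T=1
[1] (1+0,1*2+1) = (1,3)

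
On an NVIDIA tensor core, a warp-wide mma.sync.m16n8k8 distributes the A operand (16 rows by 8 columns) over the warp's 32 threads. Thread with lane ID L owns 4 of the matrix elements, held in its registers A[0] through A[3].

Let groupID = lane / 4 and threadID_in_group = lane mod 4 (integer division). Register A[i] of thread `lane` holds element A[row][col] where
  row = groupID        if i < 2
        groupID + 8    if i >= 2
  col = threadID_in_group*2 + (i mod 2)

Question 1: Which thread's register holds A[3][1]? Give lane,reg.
r=3->g=3,rb=0  c=1->t=0,b0=1
L=3*4+0=12  i=0*2+1=1

12,1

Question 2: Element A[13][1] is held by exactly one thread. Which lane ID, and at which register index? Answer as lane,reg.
r: 13->gid=5,r8=1  c: 1->tid=0,i&1=1
L=5*4+0=20  i=1*2+1=3

20,3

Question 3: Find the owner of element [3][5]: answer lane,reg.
14,1

r:3=>grp=3,rB=0  c:5=>tig=2,lo=1
L=3*4+2=14  i=0*2+1=1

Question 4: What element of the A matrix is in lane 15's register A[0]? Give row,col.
L=15→G=15>>2=3, T=15&3=3
[0]→row 3+0=3  col 3·2+0=6

3,6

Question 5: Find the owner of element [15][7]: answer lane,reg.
31,3

r=15⇒gr=7,Rb=1  c=7⇒th=3,odd=1
L=7*4+3=31  i=1*2+1=3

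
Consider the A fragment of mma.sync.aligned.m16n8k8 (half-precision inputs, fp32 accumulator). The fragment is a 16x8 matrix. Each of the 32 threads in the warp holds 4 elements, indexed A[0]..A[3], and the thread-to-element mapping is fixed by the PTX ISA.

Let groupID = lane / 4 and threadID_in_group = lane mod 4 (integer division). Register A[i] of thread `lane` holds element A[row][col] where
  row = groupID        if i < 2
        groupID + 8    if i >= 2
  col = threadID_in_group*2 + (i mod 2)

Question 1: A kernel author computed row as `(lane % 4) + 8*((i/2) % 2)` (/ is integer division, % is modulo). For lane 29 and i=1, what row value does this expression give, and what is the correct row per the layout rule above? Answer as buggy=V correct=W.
`(lane % 4) + 8*((i/2) % 2)`[29,1]⇒1
lane 29: gr=7 (29/4), th=1 (29%4)
i=1: r=7+0=7, c=1*2+1=3
row: 1 vs 7

buggy=1 correct=7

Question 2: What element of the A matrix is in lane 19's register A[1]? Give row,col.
L=19→G=19>>2=4, T=19&3=3
[1]→row 4+0=4  col 3·2+1=7

4,7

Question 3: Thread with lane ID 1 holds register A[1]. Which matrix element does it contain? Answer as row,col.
lane 1: grp=0 (1/4), tig=1 (1%4)
i=1: r=0+0=0, c=1*2+1=3

0,3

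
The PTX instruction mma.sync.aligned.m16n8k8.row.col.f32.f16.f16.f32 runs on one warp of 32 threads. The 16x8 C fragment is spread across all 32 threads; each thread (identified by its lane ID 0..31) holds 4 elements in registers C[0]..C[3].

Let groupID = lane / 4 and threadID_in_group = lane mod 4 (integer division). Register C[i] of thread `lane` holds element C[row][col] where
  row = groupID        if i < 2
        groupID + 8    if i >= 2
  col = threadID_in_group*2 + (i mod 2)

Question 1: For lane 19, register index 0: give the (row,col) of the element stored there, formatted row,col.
lane 19⇒19/4=4, 19 mod 4=3
i=0  r:4+0⇒4  c:2·3+0⇒6

4,6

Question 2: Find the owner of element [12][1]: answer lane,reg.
r:12=>grp=4,rB=1  c:1=>tig=0,lo=1
L=4*4+0=16  i=1*2+1=3

16,3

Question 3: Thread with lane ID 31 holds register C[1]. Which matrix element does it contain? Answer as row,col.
7,7

lane 31⇒31/4=7, 31 mod 4=3
i=1  r:7+0⇒7  c:2·3+1⇒7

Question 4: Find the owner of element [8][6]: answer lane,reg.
3,2

r:8=>grp=0,rB=1  c:6=>tig=3,lo=0
L=0*4+3=3  i=1*2+0=2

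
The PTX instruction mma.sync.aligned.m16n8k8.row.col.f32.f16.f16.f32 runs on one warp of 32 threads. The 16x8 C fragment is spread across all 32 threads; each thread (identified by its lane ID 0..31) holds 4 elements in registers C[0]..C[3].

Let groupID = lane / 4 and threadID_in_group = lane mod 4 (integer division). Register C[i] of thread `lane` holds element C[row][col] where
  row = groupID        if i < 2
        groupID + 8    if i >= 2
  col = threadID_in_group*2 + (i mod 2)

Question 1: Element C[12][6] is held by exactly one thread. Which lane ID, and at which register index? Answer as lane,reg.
19,2

r=12⇒gr=4,Rb=1  c=6⇒th=3,odd=0
L=4*4+3=19  i=1*2+0=2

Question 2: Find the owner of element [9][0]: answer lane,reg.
4,2

r=9→G=1,rhi=1  c=0→T=0,p=0
L=1*4+0=4  i=1*2+0=2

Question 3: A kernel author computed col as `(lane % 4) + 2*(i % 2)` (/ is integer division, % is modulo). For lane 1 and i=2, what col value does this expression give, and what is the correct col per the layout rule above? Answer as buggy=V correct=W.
buggy=1 correct=2

`(lane % 4) + 2*(i % 2)`[1,2]=>1
lane 1=>1/4=0, 1 mod 4=1
i=2  r:0+8=>8  c:2·1+0=>2
col: 1 vs 2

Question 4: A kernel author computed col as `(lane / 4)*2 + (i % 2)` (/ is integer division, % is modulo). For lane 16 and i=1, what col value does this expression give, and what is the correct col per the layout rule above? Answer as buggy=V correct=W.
`(lane / 4)*2 + (i % 2)`[16,1]⇒9
16: gr=4,th=0
[1] (4+0,0*2+1) = (4,1)
col: 9 vs 1

buggy=9 correct=1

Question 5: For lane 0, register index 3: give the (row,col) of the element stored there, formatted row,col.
lane 0: grp=0 (0/4), tig=0 (0%4)
i=3: r=0+8=8, c=0*2+1=1

8,1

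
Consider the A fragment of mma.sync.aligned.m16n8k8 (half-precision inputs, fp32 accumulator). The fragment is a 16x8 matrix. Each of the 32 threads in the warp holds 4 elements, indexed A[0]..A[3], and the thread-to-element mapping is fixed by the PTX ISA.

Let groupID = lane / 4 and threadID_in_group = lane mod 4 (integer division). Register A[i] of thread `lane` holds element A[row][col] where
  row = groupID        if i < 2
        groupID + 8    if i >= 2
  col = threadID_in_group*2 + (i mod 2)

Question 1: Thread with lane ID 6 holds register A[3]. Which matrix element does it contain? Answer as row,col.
lane 6: grp=1 (6/4), tig=2 (6%4)
i=3: r=1+8=9, c=2*2+1=5

9,5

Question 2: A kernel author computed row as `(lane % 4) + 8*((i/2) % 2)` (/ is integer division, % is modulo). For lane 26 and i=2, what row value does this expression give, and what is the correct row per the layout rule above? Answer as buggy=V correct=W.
buggy=10 correct=14

`(lane % 4) + 8*((i/2) % 2)`[26,2]->10
lane 26: g=6 (26/4), t=2 (26%4)
i=2: r=6+8=14, c=2*2+0=4
row: 10 vs 14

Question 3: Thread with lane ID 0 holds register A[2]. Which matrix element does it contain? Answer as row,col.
8,0

L=0->g=0>>2=0, t=0&3=0
[2]->row 0+8=8  col 0·2+0=0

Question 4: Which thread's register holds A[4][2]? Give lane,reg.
17,0

r=4->g=4,rb=0  c=2->t=1,b0=0
L=4*4+1=17  i=0*2+0=0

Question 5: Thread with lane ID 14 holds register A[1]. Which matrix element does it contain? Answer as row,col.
lane 14: gr=3 (14/4), th=2 (14%4)
i=1: r=3+0=3, c=2*2+1=5

3,5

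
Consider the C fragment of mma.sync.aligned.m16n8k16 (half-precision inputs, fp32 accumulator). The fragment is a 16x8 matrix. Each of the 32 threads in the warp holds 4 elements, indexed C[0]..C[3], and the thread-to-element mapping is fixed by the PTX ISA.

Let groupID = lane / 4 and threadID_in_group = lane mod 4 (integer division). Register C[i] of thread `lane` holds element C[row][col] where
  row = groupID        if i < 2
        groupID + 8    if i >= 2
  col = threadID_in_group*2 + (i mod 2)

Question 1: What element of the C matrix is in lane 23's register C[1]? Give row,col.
5,7

23: gid=5,tid=3
[1] (5+0,3*2+1) = (5,7)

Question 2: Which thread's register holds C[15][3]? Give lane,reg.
r: 15->gid=7,r8=1  c: 3->tid=1,i&1=1
L=7*4+1=29  i=1*2+1=3

29,3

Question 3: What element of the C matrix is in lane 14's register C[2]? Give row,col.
11,4

lane 14: grp=3 (14/4), tig=2 (14%4)
i=2: r=3+8=11, c=2*2+0=4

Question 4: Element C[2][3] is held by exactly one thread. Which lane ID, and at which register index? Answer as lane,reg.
9,1

r: 2->gid=2,r8=0  c: 3->tid=1,i&1=1
L=2*4+1=9  i=0*2+1=1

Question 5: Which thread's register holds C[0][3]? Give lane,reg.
1,1

r=0⇒gr=0,Rb=0  c=3⇒th=1,odd=1
L=0*4+1=1  i=0*2+1=1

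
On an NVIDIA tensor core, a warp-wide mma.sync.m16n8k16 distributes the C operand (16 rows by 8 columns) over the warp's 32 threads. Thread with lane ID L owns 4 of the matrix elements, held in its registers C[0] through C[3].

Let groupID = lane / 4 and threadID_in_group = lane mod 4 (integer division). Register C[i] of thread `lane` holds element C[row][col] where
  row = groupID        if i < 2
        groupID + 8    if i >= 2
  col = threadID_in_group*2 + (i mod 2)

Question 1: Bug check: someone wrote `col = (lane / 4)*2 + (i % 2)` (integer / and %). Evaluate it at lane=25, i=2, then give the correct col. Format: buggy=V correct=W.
`(lane / 4)*2 + (i % 2)`[25,2]→12
25: G=6,T=1
[2] (6+8,1*2+0) = (14,2)
col: 12 vs 2

buggy=12 correct=2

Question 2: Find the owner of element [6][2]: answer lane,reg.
r: 6->gid=6,r8=0  c: 2->tid=1,i&1=0
L=6*4+1=25  i=0*2+0=0

25,0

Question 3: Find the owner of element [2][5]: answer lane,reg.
r=2->g=2,rb=0  c=5->t=2,b0=1
L=2*4+2=10  i=0*2+1=1

10,1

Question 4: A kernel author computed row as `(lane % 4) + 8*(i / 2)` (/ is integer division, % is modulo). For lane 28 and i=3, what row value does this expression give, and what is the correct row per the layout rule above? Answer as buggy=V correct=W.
`(lane % 4) + 8*(i / 2)`[28,3]->8
28: gid=7,tid=0
[3] (7+8,0*2+1) = (15,1)
row: 8 vs 15

buggy=8 correct=15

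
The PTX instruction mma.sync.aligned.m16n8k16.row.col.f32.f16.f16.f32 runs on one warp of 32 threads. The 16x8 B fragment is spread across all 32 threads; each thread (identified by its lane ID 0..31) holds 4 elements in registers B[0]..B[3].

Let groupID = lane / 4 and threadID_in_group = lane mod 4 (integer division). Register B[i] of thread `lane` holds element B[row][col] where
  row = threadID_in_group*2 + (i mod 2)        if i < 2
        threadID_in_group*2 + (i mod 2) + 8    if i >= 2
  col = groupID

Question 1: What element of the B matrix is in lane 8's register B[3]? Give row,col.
9,2

L=8→G=8>>2=2, T=8&3=0
[3]→row 0·2+1+8=9  col G=2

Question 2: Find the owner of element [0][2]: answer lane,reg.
8,0

c=2->g=2  r=0->rb=0,t=0,b0=0
L=2*4+0=8  i=0*2+0=0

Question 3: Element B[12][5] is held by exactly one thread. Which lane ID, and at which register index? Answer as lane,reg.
22,2

c=5→G=5  r=12→rhi=1,T=2,p=0
L=5*4+2=22  i=1*2+0=2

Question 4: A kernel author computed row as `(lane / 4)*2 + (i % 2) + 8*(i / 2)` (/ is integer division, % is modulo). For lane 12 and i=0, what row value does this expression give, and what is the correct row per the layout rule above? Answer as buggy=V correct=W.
`(lane / 4)*2 + (i % 2) + 8*(i / 2)`[12,0]→6
lane 12→12/4=3, 12 mod 4=0
i=0  r:2·0+0+0→0  c:3
row: 6 vs 0

buggy=6 correct=0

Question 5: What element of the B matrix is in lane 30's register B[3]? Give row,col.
lane 30->30/4=7, 30 mod 4=2
i=3  r:2·2+1+8->13  c:7

13,7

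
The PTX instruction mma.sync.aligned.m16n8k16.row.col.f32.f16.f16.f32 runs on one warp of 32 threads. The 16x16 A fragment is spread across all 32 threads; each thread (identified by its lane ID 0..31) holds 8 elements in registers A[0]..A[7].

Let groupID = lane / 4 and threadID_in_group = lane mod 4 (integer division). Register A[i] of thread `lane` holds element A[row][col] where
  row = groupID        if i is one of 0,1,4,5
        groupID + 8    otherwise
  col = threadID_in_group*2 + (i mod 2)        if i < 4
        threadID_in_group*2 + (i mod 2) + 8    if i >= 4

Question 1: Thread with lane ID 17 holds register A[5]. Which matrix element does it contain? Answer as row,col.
17: gr=4,th=1
[5] (4+0,1*2+1+8) = (4,11)

4,11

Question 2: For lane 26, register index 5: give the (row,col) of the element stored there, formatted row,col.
L=26->g=26>>2=6, t=26&3=2
[5]->row 6+0=6  col 2·2+1+8=13

6,13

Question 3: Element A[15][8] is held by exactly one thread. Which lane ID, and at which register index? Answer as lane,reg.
r=15->g=7,rb=1  c=8->cb=1,t=0,b0=0
L=7*4+0=28  i=1*4+1*2+0=6

28,6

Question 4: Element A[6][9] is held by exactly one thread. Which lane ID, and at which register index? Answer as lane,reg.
r: 6->gid=6,r8=0  c: 9->c8=1,tid=0,i&1=1
L=6*4+0=24  i=1*4+0*2+1=5

24,5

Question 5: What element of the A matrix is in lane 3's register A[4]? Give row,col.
0,14

3: grp=0,tig=3
[4] (0+0,3*2+0+8) = (0,14)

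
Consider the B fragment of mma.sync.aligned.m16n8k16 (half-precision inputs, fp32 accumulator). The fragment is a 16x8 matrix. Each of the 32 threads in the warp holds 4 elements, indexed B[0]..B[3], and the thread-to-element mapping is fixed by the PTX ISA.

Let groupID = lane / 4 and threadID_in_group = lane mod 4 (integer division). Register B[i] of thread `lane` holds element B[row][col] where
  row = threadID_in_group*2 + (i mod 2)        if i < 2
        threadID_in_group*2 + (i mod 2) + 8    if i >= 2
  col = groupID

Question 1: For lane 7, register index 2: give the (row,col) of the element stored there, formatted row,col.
lane 7: gid=1 (7/4), tid=3 (7%4)
i=2: r=3*2+0+8=14, c=gid=1

14,1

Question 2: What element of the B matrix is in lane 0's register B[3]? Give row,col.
lane 0: g=0 (0/4), t=0 (0%4)
i=3: r=0*2+1+8=9, c=g=0

9,0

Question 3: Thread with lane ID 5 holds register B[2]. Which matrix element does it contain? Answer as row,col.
lane 5: gr=1 (5/4), th=1 (5%4)
i=2: r=1*2+0+8=10, c=gr=1

10,1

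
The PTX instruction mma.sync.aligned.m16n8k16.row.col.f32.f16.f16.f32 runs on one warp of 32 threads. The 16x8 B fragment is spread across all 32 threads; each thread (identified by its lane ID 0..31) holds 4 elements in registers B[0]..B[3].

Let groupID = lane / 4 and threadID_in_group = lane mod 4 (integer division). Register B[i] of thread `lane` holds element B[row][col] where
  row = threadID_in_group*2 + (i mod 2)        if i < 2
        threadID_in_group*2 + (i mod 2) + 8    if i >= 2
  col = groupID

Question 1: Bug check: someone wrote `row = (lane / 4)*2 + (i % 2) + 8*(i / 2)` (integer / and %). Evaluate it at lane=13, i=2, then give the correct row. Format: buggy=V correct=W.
`(lane / 4)*2 + (i % 2) + 8*(i / 2)`[13,2]→14
lane 13→13/4=3, 13 mod 4=1
i=2  r:2·1+0+8→10  c:3
row: 14 vs 10

buggy=14 correct=10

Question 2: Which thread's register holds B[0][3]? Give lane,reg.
c=3→G=3  r=0→rhi=0,T=0,p=0
L=3*4+0=12  i=0*2+0=0

12,0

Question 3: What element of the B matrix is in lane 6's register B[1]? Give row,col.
lane 6: gid=1 (6/4), tid=2 (6%4)
i=1: r=2*2+1+0=5, c=gid=1

5,1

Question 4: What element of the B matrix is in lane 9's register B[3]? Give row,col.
11,2

L=9->g=9>>2=2, t=9&3=1
[3]->row 1·2+1+8=11  col g=2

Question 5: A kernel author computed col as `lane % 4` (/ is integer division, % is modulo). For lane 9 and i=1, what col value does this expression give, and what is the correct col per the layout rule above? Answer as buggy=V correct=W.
`lane % 4`[9,1]⇒1
lane 9⇒9/4=2, 9 mod 4=1
i=1  r:2·1+1+0⇒3  c:2
col: 1 vs 2

buggy=1 correct=2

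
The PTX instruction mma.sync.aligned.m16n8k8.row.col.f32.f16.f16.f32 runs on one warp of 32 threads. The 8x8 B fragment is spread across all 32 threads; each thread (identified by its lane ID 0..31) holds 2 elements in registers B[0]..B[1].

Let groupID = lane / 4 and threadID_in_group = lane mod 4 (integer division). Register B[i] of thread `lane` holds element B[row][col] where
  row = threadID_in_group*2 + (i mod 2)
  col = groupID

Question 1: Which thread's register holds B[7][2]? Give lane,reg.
11,1

c=2->g=2  r=7->t=3,b0=1
L=2*4+3=11  i=1=1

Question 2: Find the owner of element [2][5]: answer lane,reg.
21,0

c=5->g=5  r=2->t=1,b0=0
L=5*4+1=21  i=0=0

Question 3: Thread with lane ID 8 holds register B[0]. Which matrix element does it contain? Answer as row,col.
0,2

lane 8->8/4=2, 8 mod 4=0
i=0  r:2·0+0->0  c:2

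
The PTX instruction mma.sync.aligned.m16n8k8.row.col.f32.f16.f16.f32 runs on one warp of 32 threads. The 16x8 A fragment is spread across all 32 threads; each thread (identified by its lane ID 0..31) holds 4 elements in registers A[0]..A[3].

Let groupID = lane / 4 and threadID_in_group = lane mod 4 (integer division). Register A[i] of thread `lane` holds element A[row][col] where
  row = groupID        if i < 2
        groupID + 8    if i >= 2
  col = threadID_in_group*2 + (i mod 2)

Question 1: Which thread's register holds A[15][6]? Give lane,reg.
31,2

r=15->g=7,rb=1  c=6->t=3,b0=0
L=7*4+3=31  i=1*2+0=2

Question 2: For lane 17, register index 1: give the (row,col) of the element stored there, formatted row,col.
4,3

L=17⇒gr=17>>2=4, th=17&3=1
[1]⇒row 4+0=4  col 1·2+1=3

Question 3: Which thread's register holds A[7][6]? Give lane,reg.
31,0

r: 7->gid=7,r8=0  c: 6->tid=3,i&1=0
L=7*4+3=31  i=0*2+0=0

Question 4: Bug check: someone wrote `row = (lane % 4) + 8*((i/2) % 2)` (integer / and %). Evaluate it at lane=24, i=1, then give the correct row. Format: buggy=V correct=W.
buggy=0 correct=6

`(lane % 4) + 8*((i/2) % 2)`[24,1]=>0
lane 24=>24/4=6, 24 mod 4=0
i=1  r:6+0=>6  c:2·0+1=>1
row: 0 vs 6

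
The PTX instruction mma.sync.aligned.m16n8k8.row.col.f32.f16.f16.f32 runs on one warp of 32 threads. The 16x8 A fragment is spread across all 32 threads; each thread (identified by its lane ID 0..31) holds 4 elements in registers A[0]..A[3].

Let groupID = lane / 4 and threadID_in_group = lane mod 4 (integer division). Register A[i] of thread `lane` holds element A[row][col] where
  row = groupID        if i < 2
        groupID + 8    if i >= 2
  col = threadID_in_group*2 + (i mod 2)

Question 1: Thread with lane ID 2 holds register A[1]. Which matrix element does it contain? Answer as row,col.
0,5

2: G=0,T=2
[1] (0+0,2*2+1) = (0,5)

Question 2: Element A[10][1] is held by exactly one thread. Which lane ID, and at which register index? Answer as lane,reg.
r: 10->gid=2,r8=1  c: 1->tid=0,i&1=1
L=2*4+0=8  i=1*2+1=3

8,3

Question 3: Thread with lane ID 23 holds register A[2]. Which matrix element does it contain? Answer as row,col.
13,6

lane 23→23/4=5, 23 mod 4=3
i=2  r:5+8→13  c:2·3+0→6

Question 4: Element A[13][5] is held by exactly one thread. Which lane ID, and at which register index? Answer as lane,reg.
r=13→G=5,rhi=1  c=5→T=2,p=1
L=5*4+2=22  i=1*2+1=3

22,3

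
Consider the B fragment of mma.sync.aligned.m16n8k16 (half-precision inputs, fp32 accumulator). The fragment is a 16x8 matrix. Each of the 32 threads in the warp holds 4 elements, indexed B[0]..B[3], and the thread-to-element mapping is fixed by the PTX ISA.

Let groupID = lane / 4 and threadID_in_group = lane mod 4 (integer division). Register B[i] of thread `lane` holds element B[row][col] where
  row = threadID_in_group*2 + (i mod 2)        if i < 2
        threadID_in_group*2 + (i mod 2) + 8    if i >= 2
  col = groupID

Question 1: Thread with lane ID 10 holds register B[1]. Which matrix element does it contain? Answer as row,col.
5,2

lane 10=>10/4=2, 10 mod 4=2
i=1  r:2·2+1+0=>5  c:2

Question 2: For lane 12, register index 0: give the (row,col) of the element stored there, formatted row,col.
0,3

L=12→G=12>>2=3, T=12&3=0
[0]→row 0·2+0+0=0  col G=3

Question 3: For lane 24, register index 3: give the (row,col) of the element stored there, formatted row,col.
9,6

lane 24⇒24/4=6, 24 mod 4=0
i=3  r:2·0+1+8⇒9  c:6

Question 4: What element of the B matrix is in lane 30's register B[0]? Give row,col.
30: grp=7,tig=2
[0] (2*2+0+0,7) = (4,7)

4,7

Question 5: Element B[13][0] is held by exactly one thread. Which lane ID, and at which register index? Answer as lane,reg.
2,3

c=0→G=0  r=13→rhi=1,T=2,p=1
L=0*4+2=2  i=1*2+1=3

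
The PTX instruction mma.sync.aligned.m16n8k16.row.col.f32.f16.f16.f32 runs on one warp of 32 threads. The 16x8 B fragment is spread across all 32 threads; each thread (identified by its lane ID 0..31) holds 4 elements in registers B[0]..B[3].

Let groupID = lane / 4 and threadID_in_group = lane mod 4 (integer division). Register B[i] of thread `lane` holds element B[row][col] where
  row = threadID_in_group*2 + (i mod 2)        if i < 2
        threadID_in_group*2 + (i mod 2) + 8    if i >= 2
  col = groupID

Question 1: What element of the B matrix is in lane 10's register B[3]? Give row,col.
10: g=2,t=2
[3] (2*2+1+8,2) = (13,2)

13,2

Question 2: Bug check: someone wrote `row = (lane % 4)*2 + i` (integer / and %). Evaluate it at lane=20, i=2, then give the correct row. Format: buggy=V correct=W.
buggy=2 correct=8

`(lane % 4)*2 + i`[20,2]->2
20: gid=5,tid=0
[2] (0*2+0+8,5) = (8,5)
row: 2 vs 8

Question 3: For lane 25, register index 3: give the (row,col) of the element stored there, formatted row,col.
11,6

lane 25->25/4=6, 25 mod 4=1
i=3  r:2·1+1+8->11  c:6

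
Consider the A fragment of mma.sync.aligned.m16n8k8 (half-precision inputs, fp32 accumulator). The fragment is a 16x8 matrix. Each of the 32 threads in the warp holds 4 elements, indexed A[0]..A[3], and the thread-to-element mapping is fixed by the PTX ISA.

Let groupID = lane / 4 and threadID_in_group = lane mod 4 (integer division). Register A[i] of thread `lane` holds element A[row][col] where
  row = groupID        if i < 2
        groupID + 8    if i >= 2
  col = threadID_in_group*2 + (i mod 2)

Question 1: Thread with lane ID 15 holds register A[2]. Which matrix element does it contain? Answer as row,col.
lane 15: g=3 (15/4), t=3 (15%4)
i=2: r=3+8=11, c=3*2+0=6

11,6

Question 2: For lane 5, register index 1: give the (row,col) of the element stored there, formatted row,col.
1,3

lane 5->5/4=1, 5 mod 4=1
i=1  r:1+0->1  c:2·1+1->3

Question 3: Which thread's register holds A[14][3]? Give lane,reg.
25,3

r:14=>grp=6,rB=1  c:3=>tig=1,lo=1
L=6*4+1=25  i=1*2+1=3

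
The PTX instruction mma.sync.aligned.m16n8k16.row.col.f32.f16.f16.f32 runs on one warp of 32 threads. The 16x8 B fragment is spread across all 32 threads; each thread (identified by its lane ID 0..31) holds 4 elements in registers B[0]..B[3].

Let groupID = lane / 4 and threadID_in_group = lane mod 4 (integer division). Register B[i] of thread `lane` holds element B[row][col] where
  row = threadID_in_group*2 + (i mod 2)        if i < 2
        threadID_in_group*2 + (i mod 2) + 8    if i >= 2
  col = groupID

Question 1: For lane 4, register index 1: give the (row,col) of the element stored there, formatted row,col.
1,1

4: g=1,t=0
[1] (0*2+1+0,1) = (1,1)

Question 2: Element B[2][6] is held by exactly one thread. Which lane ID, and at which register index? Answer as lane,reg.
c: 6->gid=6  r: 2->r8=0,tid=1,i&1=0
L=6*4+1=25  i=0*2+0=0

25,0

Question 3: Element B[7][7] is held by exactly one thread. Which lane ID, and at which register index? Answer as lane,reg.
31,1

c=7->g=7  r=7->rb=0,t=3,b0=1
L=7*4+3=31  i=0*2+1=1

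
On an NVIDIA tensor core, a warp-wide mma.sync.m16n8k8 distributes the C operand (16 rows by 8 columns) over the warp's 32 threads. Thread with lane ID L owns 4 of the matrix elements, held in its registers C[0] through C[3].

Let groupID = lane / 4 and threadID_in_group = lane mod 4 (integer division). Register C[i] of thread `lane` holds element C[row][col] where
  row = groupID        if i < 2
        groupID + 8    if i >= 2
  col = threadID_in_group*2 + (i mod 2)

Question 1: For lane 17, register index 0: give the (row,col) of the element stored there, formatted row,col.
lane 17: gr=4 (17/4), th=1 (17%4)
i=0: r=4+0=4, c=1*2+0=2

4,2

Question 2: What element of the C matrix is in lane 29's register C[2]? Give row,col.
29: gid=7,tid=1
[2] (7+8,1*2+0) = (15,2)

15,2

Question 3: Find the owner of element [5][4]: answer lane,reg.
22,0

r: 5->gid=5,r8=0  c: 4->tid=2,i&1=0
L=5*4+2=22  i=0*2+0=0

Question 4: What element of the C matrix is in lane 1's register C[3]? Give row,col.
L=1→G=1>>2=0, T=1&3=1
[3]→row 0+8=8  col 1·2+1=3

8,3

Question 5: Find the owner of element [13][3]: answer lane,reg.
r=13→G=5,rhi=1  c=3→T=1,p=1
L=5*4+1=21  i=1*2+1=3

21,3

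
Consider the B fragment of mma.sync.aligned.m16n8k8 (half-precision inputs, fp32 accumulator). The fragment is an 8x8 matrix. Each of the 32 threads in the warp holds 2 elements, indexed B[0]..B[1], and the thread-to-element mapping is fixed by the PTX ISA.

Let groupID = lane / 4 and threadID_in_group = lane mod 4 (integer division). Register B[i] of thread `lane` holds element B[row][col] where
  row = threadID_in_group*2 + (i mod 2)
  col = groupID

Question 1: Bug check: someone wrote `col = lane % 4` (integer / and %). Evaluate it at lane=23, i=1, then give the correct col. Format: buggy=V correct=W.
buggy=3 correct=5

`lane % 4`[23,1]→3
lane 23: G=5 (23/4), T=3 (23%4)
i=1: r=3*2+1=7, c=G=5
col: 3 vs 5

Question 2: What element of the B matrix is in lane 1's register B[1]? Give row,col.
L=1->gid=1>>2=0, tid=1&3=1
[1]->row 1·2+1=3  col gid=0

3,0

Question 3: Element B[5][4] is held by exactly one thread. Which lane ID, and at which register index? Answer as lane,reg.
18,1

c:4=>grp=4  r:5=>tig=2,lo=1
L=4*4+2=18  i=1=1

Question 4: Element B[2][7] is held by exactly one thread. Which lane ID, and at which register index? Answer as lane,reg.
c: 7->gid=7  r: 2->tid=1,i&1=0
L=7*4+1=29  i=0=0

29,0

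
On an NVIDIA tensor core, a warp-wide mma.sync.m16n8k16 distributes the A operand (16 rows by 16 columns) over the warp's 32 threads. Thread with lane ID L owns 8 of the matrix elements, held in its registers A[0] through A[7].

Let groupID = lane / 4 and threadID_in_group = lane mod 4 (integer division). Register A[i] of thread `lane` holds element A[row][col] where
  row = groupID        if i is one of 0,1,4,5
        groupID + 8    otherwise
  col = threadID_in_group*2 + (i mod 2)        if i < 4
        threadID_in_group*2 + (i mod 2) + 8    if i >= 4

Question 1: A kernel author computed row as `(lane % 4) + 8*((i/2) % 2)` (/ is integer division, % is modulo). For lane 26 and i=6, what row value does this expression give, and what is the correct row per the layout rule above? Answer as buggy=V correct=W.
buggy=10 correct=14

`(lane % 4) + 8*((i/2) % 2)`[26,6]->10
lane 26: g=6 (26/4), t=2 (26%4)
i=6: r=6+8=14, c=2*2+0+8=12
row: 10 vs 14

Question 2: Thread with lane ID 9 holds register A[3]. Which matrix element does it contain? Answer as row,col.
lane 9: gid=2 (9/4), tid=1 (9%4)
i=3: r=2+8=10, c=1*2+1+0=3

10,3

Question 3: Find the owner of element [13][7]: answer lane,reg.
23,3

r:13=>grp=5,rB=1  c:7=>cB=0,tig=3,lo=1
L=5*4+3=23  i=0*4+1*2+1=3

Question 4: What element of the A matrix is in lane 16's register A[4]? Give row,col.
16: gr=4,th=0
[4] (4+0,0*2+0+8) = (4,8)

4,8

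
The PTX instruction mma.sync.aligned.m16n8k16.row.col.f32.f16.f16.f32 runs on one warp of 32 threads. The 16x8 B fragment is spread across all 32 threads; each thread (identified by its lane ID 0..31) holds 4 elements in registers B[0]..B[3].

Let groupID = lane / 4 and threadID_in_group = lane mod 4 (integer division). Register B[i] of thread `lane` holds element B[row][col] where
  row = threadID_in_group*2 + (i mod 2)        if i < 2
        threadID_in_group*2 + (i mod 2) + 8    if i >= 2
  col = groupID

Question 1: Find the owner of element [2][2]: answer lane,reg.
c: 2->gid=2  r: 2->r8=0,tid=1,i&1=0
L=2*4+1=9  i=0*2+0=0

9,0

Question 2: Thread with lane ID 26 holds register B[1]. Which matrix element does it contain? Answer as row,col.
lane 26: gid=6 (26/4), tid=2 (26%4)
i=1: r=2*2+1+0=5, c=gid=6

5,6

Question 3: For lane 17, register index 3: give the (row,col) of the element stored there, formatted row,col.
L=17->gid=17>>2=4, tid=17&3=1
[3]->row 1·2+1+8=11  col gid=4

11,4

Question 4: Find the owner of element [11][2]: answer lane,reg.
9,3

c: 2->gid=2  r: 11->r8=1,tid=1,i&1=1
L=2*4+1=9  i=1*2+1=3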